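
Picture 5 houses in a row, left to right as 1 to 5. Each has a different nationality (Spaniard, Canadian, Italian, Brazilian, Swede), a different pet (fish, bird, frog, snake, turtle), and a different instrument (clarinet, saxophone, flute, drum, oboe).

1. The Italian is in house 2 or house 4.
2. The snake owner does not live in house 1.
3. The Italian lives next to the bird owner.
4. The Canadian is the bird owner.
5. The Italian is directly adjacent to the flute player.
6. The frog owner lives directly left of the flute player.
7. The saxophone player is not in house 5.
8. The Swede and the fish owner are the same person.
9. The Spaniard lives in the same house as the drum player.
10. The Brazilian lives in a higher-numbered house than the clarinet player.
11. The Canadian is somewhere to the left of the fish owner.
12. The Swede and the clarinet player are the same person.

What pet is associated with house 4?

The Canadian is narrowed to house 1 or 3; consider each.
Placing it in house 1 leads to a contradiction, so it's in house 3.
Clue 4 places the bird owner in house 3.
The fish owner is in house 4 (clue 11).
So house 1 gets Spaniard for nationality.
House 5's nationality must be Brazilian (nothing else left).
The only pet still possible for house 1 is turtle.
The only pet still possible for house 2 is frog.
House 5's pet must be snake (nothing else left).
Clue 6 places the flute player in house 3.
The Swede is in house 4 (clue 8).
The drum player is in house 1 (clue 9).
The clarinet player is in house 4 (clue 12).
That leaves Italian as the nationality for house 2.
House 5 instrument: only oboe fits.
The only instrument still possible for house 2 is saxophone.
So: house 1 = Spaniard/turtle/drum, house 2 = Italian/frog/saxophone, house 3 = Canadian/bird/flute, house 4 = Swede/fish/clarinet, house 5 = Brazilian/snake/oboe.

fish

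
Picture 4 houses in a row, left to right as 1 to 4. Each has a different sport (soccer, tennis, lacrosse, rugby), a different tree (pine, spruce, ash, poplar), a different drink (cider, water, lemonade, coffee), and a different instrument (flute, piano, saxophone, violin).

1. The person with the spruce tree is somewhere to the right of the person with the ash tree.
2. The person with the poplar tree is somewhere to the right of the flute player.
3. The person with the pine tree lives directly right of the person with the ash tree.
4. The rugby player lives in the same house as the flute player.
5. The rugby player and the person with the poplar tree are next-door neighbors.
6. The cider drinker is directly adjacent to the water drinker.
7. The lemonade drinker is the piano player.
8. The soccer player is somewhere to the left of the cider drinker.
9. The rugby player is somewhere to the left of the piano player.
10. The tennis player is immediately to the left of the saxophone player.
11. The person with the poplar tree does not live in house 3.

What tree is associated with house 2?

pine

That leaves lacrosse as the sport for house 4.
House 1's tree must be ash (nothing else left).
By clue 3, the person with the pine tree is in house 2.
House 3 tree: only spruce fits.
That leaves poplar as the tree for house 4.
The rugby player is in house 3 (clue 5).
From clue 9, the piano player must be in house 4.
Clue 4 places the flute player in house 3.
The lemonade drinker is in house 4 (clue 7).
House 1's instrument must be violin (nothing else left).
That leaves saxophone as the instrument for house 2.
By clue 10, the tennis player is in house 1.
The only sport still possible for house 2 is soccer.
Clue 8 places the cider drinker in house 3.
From clue 6, the water drinker must be in house 2.
That leaves coffee as the drink for house 1.
So: house 1 = tennis/ash/coffee/violin, house 2 = soccer/pine/water/saxophone, house 3 = rugby/spruce/cider/flute, house 4 = lacrosse/poplar/lemonade/piano.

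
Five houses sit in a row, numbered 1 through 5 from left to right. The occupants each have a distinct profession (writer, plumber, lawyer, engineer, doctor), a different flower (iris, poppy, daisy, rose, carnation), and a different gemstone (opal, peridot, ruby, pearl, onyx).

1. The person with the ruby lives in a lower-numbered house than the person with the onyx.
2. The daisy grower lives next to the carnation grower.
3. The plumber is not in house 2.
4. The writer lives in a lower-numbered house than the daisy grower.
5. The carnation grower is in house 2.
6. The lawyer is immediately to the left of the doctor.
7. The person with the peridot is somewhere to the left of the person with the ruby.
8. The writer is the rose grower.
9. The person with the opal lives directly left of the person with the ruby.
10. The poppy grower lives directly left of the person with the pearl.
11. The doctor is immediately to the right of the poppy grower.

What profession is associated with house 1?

The carnation grower is in house 2 (clue 5).
Clue 2: the daisy grower is in house 3.
The writer is in house 1 (clue 8).
By clue 8, the rose grower is in house 1.
So house 5 gets iris for flower.
By clue 10, the person with the pearl is in house 5.
Clue 11: the doctor is in house 5.
So house 2 gets engineer for profession.
House 4's flower must be poppy (nothing else left).
Clue 6 places the lawyer in house 4.
The only profession still possible for house 3 is plumber.
That leaves onyx as the gemstone for house 4.
That leaves ruby as the gemstone for house 3.
The person with the opal is in house 2 (clue 9).
House 1's gemstone must be peridot (nothing else left).
So: house 1 = writer/rose/peridot, house 2 = engineer/carnation/opal, house 3 = plumber/daisy/ruby, house 4 = lawyer/poppy/onyx, house 5 = doctor/iris/pearl.

writer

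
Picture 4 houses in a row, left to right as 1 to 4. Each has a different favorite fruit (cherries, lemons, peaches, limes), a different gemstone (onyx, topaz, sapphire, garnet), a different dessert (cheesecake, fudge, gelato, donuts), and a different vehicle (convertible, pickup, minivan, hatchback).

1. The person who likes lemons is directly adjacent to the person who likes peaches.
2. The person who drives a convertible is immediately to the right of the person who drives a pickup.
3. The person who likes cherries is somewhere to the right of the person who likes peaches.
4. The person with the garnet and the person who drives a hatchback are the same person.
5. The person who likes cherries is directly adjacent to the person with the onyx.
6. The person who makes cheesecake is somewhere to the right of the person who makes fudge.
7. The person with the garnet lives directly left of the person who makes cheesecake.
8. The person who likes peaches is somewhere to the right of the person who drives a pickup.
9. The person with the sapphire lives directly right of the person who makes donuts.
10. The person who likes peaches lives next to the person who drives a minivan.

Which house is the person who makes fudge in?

House 4's vehicle must be minivan (nothing else left).
Clue 10: the person who likes peaches is in house 3.
Clue 5: the person with the onyx is in house 3.
So house 1 gets limes for favorite fruit.
House 2 favorite fruit: only lemons fits.
The only favorite fruit still possible for house 4 is cherries.
The only dessert still possible for house 4 is gelato.
That leaves convertible as the vehicle for house 3.
From clue 2, the person who drives a pickup must be in house 2.
That leaves hatchback as the vehicle for house 1.
From clue 4, the person with the garnet must be in house 1.
From clue 7, the person who makes cheesecake must be in house 2.
So house 1 gets fudge for dessert.
That leaves donuts as the dessert for house 3.
From clue 9, the person with the sapphire must be in house 4.
House 2 gemstone: only topaz fits.
So: house 1 = limes/garnet/fudge/hatchback, house 2 = lemons/topaz/cheesecake/pickup, house 3 = peaches/onyx/donuts/convertible, house 4 = cherries/sapphire/gelato/minivan.

1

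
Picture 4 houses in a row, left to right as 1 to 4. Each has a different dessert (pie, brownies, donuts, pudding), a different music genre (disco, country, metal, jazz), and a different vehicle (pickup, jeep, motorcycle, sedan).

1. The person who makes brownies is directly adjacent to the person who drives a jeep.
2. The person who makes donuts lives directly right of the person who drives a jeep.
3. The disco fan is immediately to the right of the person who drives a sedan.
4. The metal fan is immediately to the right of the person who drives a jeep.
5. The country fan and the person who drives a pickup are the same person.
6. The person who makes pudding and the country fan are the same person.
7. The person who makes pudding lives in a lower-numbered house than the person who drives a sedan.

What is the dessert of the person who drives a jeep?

The only vehicle still possible for house 4 is motorcycle.
The person who makes pudding is narrowed to house 1 or 2; consider each.
Placing it in house 2 leads to a contradiction, so it's in house 1.
Clue 6: the country fan is in house 1.
Clue 5 places the person who drives a pickup in house 1.
So house 2 gets jazz for music genre.
The person who makes donuts is narrowed to house 3 or 4; consider each.
Placing it in house 3 leads to a contradiction, so it's in house 4.
The person who drives a jeep is in house 3 (clue 2).
Clue 4 places the metal fan in house 4.
That leaves disco as the music genre for house 3.
That leaves sedan as the vehicle for house 2.
Clue 1 places the person who makes brownies in house 2.
So house 3 gets pie for dessert.
So: house 1 = pudding/country/pickup, house 2 = brownies/jazz/sedan, house 3 = pie/disco/jeep, house 4 = donuts/metal/motorcycle.

pie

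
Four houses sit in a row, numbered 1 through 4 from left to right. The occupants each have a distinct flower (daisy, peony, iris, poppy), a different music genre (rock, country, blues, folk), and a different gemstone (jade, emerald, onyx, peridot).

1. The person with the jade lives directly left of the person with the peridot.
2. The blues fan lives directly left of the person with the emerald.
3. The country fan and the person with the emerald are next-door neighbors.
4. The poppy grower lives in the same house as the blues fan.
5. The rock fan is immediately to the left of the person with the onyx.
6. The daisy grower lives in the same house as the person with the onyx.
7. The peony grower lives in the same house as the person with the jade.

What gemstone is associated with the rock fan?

House 1's gemstone must be jade (nothing else left).
By clue 1, the person with the peridot is in house 2.
By clue 7, the peony grower is in house 1.
That leaves folk as the music genre for house 1.
House 4's music genre must be country (nothing else left).
Clue 3: the person with the emerald is in house 3.
House 4's gemstone must be onyx (nothing else left).
The blues fan is in house 2 (clue 2).
Clue 4 places the poppy grower in house 2.
By clue 5, the rock fan is in house 3.
From clue 6, the daisy grower must be in house 4.
House 3's flower must be iris (nothing else left).
So: house 1 = peony/folk/jade, house 2 = poppy/blues/peridot, house 3 = iris/rock/emerald, house 4 = daisy/country/onyx.

emerald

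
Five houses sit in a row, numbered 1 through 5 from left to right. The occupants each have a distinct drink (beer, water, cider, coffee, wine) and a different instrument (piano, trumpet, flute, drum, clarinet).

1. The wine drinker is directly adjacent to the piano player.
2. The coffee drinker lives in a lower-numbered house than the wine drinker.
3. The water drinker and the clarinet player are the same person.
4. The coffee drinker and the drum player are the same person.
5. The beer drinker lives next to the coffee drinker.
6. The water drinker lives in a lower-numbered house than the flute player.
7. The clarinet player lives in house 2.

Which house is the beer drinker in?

From clue 7, the clarinet player must be in house 2.
From clue 3, the water drinker must be in house 2.
That leaves cider as the drink for house 1.
That leaves trumpet as the instrument for house 1.
The coffee drinker is narrowed to house 3 or 4; consider each.
Placing it in house 4 leads to a contradiction, so it's in house 3.
Clue 4 places the drum player in house 3.
The beer drinker is in house 4 (clue 5).
House 5's drink must be wine (nothing else left).
The piano player is in house 4 (clue 1).
House 5's instrument must be flute (nothing else left).
So: house 1 = cider/trumpet, house 2 = water/clarinet, house 3 = coffee/drum, house 4 = beer/piano, house 5 = wine/flute.

4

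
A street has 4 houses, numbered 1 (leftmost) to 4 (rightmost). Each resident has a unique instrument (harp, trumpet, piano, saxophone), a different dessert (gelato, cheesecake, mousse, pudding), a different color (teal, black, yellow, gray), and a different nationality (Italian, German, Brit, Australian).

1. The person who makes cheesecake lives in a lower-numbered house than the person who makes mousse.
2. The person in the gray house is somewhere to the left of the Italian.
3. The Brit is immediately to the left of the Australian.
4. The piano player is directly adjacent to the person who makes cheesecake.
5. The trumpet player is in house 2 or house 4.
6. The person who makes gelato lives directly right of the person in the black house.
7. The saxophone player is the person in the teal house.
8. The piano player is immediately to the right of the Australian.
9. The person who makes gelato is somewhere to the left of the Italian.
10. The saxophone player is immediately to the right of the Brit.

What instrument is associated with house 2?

House 1 instrument: only harp fits.
House 1 dessert: only pudding fits.
The only dessert still possible for house 4 is mousse.
House 4 color: only yellow fits.
The piano player is narrowed to house 3 or 4; consider each.
Placing it in house 3 leads to a contradiction, so it's in house 4.
The person who makes cheesecake is in house 3 (clue 4).
The Australian is in house 3 (clue 8).
House 3's instrument must be saxophone (nothing else left).
House 2 dessert: only gelato fits.
From clue 3, the Brit must be in house 2.
From clue 6, the person in the black house must be in house 1.
From clue 7, the person in the teal house must be in house 3.
House 2 instrument: only trumpet fits.
House 2's color must be gray (nothing else left).
House 1's nationality must be German (nothing else left).
House 4 nationality: only Italian fits.
So: house 1 = harp/pudding/black/German, house 2 = trumpet/gelato/gray/Brit, house 3 = saxophone/cheesecake/teal/Australian, house 4 = piano/mousse/yellow/Italian.

trumpet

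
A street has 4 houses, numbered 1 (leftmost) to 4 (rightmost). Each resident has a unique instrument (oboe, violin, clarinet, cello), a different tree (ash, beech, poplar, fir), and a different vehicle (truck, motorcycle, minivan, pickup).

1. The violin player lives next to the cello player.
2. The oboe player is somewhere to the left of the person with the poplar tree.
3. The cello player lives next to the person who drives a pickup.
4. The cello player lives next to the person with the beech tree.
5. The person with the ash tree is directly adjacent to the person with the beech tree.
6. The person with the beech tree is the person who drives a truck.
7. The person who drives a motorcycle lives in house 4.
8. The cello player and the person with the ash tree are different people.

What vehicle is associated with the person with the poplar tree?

Clue 7: the person who drives a motorcycle is in house 4.
The oboe player is narrowed to house 1 or 2 or 3; consider each.
Placing it in house 2 and house 3 leads to a contradiction, so it's in house 1.
The cello player is narrowed to house 2 or 3 or 4; consider each.
Placing it in house 3 and house 4 leads to a contradiction, so it's in house 2.
From clue 1, the violin player must be in house 3.
Clue 8 places the person with the ash tree in house 4.
House 4's instrument must be clarinet (nothing else left).
House 2 vehicle: only minivan fits.
The person with the beech tree is in house 3 (clue 5).
The person who drives a truck is in house 3 (clue 6).
That leaves fir as the tree for house 1.
House 2's tree must be poplar (nothing else left).
So house 1 gets pickup for vehicle.
So: house 1 = oboe/fir/pickup, house 2 = cello/poplar/minivan, house 3 = violin/beech/truck, house 4 = clarinet/ash/motorcycle.

minivan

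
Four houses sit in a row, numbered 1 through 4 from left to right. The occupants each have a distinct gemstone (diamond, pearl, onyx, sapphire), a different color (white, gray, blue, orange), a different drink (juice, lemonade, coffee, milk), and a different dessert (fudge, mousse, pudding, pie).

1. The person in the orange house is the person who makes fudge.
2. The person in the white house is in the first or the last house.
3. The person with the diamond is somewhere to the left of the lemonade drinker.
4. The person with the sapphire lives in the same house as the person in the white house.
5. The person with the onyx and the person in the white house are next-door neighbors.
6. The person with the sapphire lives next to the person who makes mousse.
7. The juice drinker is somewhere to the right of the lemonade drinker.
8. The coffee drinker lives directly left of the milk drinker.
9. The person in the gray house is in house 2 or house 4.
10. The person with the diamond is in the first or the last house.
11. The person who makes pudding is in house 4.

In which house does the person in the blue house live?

3

By clue 10, the person with the diamond is in house 1.
Clue 11: the person who makes pudding is in house 4.
The only gemstone still possible for house 4 is sapphire.
House 1's drink must be coffee (nothing else left).
By clue 4, the person in the white house is in house 4.
From clue 5, the person with the onyx must be in house 3.
The person who makes mousse is in house 3 (clue 6).
The milk drinker is in house 2 (clue 8).
The only gemstone still possible for house 2 is pearl.
House 2's color must be gray (nothing else left).
The only drink still possible for house 4 is juice.
By clue 1, the person in the orange house is in house 1.
Clue 1 places the person who makes fudge in house 1.
So house 3 gets blue for color.
House 3 drink: only lemonade fits.
The only dessert still possible for house 2 is pie.
So: house 1 = diamond/orange/coffee/fudge, house 2 = pearl/gray/milk/pie, house 3 = onyx/blue/lemonade/mousse, house 4 = sapphire/white/juice/pudding.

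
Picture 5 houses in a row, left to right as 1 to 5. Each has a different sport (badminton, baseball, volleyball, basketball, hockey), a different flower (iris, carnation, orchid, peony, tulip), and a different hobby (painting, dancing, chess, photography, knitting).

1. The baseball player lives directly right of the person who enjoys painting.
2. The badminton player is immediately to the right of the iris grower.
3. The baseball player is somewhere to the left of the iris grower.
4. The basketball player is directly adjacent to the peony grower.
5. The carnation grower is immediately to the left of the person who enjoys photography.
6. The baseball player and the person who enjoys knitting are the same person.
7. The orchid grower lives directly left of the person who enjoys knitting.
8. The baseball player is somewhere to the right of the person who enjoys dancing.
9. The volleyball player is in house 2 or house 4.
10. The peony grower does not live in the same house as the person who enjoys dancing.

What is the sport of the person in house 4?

The badminton player is narrowed to house 4 or 5; consider each.
Placing it in house 4 leads to a contradiction, so it's in house 5.
The iris grower is in house 4 (clue 2).
That leaves chess as the hobby for house 5.
House 4's hobby must be photography (nothing else left).
Clue 5: the carnation grower is in house 3.
So house 3 gets knitting for hobby.
By clue 6, the baseball player is in house 3.
By clue 7, the orchid grower is in house 2.
The person who enjoys painting is in house 2 (clue 1).
The only sport still possible for house 1 is hockey.
So house 1 gets dancing for hobby.
From clue 10, the peony grower must be in house 5.
So house 1 gets tulip for flower.
Clue 4: the basketball player is in house 4.
So house 2 gets volleyball for sport.
So: house 1 = hockey/tulip/dancing, house 2 = volleyball/orchid/painting, house 3 = baseball/carnation/knitting, house 4 = basketball/iris/photography, house 5 = badminton/peony/chess.

basketball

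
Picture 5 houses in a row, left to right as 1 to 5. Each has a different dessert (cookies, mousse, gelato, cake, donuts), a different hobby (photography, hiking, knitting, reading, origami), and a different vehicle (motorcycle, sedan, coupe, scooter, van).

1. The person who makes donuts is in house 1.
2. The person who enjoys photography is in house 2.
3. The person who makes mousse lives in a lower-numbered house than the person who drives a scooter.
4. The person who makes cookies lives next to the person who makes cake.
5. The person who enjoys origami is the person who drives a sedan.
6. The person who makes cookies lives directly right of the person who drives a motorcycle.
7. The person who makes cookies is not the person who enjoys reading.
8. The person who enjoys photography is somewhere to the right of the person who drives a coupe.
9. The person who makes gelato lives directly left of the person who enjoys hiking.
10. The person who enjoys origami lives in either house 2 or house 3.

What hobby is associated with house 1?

reading

Clue 1 places the person who makes donuts in house 1.
Clue 2: the person who enjoys photography is in house 2.
Clue 8: the person who drives a coupe is in house 1.
That leaves origami as the hobby for house 3.
From clue 5, the person who drives a sedan must be in house 3.
That leaves cookies as the dessert for house 5.
Clue 4 places the person who makes cake in house 4.
By clue 6, the person who drives a motorcycle is in house 4.
The only dessert still possible for house 2 is mousse.
House 3 dessert: only gelato fits.
So house 2 gets van for vehicle.
The only vehicle still possible for house 5 is scooter.
By clue 9, the person who enjoys hiking is in house 4.
House 1's hobby must be reading (nothing else left).
House 5 hobby: only knitting fits.
So: house 1 = donuts/reading/coupe, house 2 = mousse/photography/van, house 3 = gelato/origami/sedan, house 4 = cake/hiking/motorcycle, house 5 = cookies/knitting/scooter.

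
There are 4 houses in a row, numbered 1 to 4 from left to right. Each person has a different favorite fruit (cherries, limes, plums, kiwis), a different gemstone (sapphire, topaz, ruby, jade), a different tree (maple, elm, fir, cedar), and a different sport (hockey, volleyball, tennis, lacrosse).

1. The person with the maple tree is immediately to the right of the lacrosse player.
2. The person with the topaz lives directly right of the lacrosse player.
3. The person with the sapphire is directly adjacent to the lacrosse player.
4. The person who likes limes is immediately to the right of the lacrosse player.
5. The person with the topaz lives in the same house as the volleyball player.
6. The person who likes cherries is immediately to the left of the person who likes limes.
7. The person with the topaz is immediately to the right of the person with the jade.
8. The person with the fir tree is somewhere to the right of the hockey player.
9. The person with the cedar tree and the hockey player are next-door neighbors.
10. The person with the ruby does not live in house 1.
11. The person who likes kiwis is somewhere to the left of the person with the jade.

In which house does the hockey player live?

1

House 1 gemstone: only sapphire fits.
Clue 3 places the lacrosse player in house 2.
From clue 4, the person who likes limes must be in house 3.
The person who likes cherries is in house 2 (clue 6).
The only favorite fruit still possible for house 1 is kiwis.
So house 4 gets plums for favorite fruit.
Clue 1 places the person with the maple tree in house 3.
From clue 2, the person with the topaz must be in house 3.
Clue 5: the volleyball player is in house 3.
By clue 7, the person with the jade is in house 2.
House 4's gemstone must be ruby (nothing else left).
That leaves elm as the tree for house 1.
The only sport still possible for house 4 is tennis.
Clue 9 places the person with the cedar tree in house 2.
House 4's tree must be fir (nothing else left).
So house 1 gets hockey for sport.
So: house 1 = kiwis/sapphire/elm/hockey, house 2 = cherries/jade/cedar/lacrosse, house 3 = limes/topaz/maple/volleyball, house 4 = plums/ruby/fir/tennis.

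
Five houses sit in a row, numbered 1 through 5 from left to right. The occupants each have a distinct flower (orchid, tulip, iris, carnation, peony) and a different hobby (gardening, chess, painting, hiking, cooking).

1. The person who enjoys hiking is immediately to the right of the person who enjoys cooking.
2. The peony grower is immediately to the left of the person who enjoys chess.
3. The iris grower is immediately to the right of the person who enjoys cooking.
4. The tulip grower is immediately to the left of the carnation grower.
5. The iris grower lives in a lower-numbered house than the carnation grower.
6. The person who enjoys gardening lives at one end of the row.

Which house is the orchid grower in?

1

The person who enjoys gardening is narrowed to house 1 or 5; consider each.
Placing it in house 1 leads to a contradiction, so it's in house 5.
The carnation grower is narrowed to house 3 or 4 or 5; consider each.
Placing it in house 3 and house 4 leads to a contradiction, so it's in house 5.
From clue 4, the tulip grower must be in house 4.
The iris grower is narrowed to house 2 or 3; consider each.
Placing it in house 3 leads to a contradiction, so it's in house 2.
Clue 3 places the person who enjoys cooking in house 1.
By clue 1, the person who enjoys hiking is in house 2.
So house 3 gets painting for hobby.
The only hobby still possible for house 4 is chess.
The peony grower is in house 3 (clue 2).
The only flower still possible for house 1 is orchid.
So: house 1 = orchid/cooking, house 2 = iris/hiking, house 3 = peony/painting, house 4 = tulip/chess, house 5 = carnation/gardening.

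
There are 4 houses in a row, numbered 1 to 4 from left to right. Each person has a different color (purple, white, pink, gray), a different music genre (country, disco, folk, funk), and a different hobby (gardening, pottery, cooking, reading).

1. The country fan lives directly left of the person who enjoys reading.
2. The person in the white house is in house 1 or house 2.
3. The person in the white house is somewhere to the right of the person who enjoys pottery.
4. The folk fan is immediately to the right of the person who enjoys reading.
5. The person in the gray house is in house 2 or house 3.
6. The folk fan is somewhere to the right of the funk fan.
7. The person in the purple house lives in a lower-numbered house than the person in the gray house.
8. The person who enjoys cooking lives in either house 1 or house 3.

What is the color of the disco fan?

Clue 3: the person in the white house is in house 2.
By clue 3, the person who enjoys pottery is in house 1.
That leaves gray as the color for house 3.
That leaves pink as the color for house 4.
That leaves reading as the hobby for house 2.
House 3 hobby: only cooking fits.
House 4 hobby: only gardening fits.
Clue 1: the country fan is in house 1.
From clue 4, the folk fan must be in house 3.
The only color still possible for house 1 is purple.
That leaves funk as the music genre for house 2.
House 4's music genre must be disco (nothing else left).
So: house 1 = purple/country/pottery, house 2 = white/funk/reading, house 3 = gray/folk/cooking, house 4 = pink/disco/gardening.

pink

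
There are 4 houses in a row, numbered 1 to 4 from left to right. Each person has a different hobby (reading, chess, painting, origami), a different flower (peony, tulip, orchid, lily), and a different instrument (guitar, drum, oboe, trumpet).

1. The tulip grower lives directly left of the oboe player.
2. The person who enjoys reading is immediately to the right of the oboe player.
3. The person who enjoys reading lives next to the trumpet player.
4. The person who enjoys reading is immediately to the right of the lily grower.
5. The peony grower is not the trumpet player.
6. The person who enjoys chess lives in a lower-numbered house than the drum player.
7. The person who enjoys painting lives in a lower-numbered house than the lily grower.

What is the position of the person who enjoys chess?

So house 1 gets guitar for instrument.
The person who enjoys painting is narrowed to house 1 or 2; consider each.
Placing it in house 2 leads to a contradiction, so it's in house 1.
The person who enjoys chess is narrowed to house 2 or 3; consider each.
Placing it in house 3 leads to a contradiction, so it's in house 2.
The person who enjoys origami is narrowed to house 3 or 4; consider each.
Placing it in house 3 leads to a contradiction, so it's in house 4.
House 3 hobby: only reading fits.
From clue 2, the oboe player must be in house 2.
By clue 4, the lily grower is in house 2.
House 3 instrument: only drum fits.
So house 4 gets trumpet for instrument.
So house 1 gets tulip for flower.
House 4's flower must be orchid (nothing else left).
House 3's flower must be peony (nothing else left).
So: house 1 = painting/tulip/guitar, house 2 = chess/lily/oboe, house 3 = reading/peony/drum, house 4 = origami/orchid/trumpet.

2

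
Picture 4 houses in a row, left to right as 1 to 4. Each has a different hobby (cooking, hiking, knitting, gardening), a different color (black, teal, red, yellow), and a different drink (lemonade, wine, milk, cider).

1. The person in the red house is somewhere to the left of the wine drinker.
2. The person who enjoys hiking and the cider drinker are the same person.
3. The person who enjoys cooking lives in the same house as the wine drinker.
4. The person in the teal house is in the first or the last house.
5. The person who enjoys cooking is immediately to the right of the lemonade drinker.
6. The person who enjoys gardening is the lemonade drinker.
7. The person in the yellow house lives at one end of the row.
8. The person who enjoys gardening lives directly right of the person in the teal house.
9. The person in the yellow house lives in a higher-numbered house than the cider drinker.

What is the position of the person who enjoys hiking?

Clue 8 places the person who enjoys gardening in house 2.
Clue 8 places the person in the teal house in house 1.
From clue 9, the person in the yellow house must be in house 4.
Clue 6: the lemonade drinker is in house 2.
Clue 5 places the person who enjoys cooking in house 3.
So house 1 gets hiking for hobby.
So house 4 gets knitting for hobby.
Clue 2 places the cider drinker in house 1.
By clue 3, the wine drinker is in house 3.
So house 4 gets milk for drink.
From clue 1, the person in the red house must be in house 2.
So house 3 gets black for color.
So: house 1 = hiking/teal/cider, house 2 = gardening/red/lemonade, house 3 = cooking/black/wine, house 4 = knitting/yellow/milk.

1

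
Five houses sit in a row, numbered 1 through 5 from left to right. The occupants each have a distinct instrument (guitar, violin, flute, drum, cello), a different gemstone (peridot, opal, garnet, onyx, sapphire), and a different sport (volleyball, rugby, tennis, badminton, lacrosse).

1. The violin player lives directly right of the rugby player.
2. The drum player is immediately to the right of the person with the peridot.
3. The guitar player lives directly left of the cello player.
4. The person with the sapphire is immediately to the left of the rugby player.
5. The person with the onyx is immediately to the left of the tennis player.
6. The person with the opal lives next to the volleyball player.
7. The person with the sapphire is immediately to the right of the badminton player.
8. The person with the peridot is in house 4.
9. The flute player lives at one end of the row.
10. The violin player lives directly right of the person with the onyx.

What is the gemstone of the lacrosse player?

garnet

Clue 8 places the person with the peridot in house 4.
From clue 2, the drum player must be in house 5.
So house 5 gets lacrosse for sport.
Clue 1 places the violin player in house 4.
By clue 1, the rugby player is in house 3.
Clue 4 places the person with the sapphire in house 2.
The badminton player is in house 1 (clue 7).
Clue 10: the person with the onyx is in house 3.
House 1's instrument must be flute (nothing else left).
House 2's sport must be volleyball (nothing else left).
House 4's sport must be tennis (nothing else left).
The guitar player is in house 2 (clue 3).
Clue 3: the cello player is in house 3.
Clue 6 places the person with the opal in house 1.
That leaves garnet as the gemstone for house 5.
So: house 1 = flute/opal/badminton, house 2 = guitar/sapphire/volleyball, house 3 = cello/onyx/rugby, house 4 = violin/peridot/tennis, house 5 = drum/garnet/lacrosse.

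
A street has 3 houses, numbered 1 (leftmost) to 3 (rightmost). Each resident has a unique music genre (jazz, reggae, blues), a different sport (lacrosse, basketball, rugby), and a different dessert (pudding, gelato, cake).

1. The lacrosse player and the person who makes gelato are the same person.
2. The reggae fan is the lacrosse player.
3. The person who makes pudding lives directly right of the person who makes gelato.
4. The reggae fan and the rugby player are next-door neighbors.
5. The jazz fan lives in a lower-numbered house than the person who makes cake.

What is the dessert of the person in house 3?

cake

House 1 dessert: only gelato fits.
By clue 1, the lacrosse player is in house 1.
By clue 2, the reggae fan is in house 1.
From clue 3, the person who makes pudding must be in house 2.
From clue 4, the rugby player must be in house 2.
The only music genre still possible for house 3 is blues.
House 3 sport: only basketball fits.
House 3 dessert: only cake fits.
That leaves jazz as the music genre for house 2.
So: house 1 = reggae/lacrosse/gelato, house 2 = jazz/rugby/pudding, house 3 = blues/basketball/cake.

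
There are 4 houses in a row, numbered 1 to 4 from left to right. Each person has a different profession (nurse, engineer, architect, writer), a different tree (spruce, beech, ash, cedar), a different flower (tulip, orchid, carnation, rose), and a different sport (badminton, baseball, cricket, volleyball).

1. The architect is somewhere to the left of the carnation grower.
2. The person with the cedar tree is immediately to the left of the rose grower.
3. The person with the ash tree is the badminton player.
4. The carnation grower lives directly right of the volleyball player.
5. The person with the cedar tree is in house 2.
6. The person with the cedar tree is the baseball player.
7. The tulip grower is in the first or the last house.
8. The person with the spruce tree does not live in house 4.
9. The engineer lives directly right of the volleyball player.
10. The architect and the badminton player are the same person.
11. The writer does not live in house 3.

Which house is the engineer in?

4

From clue 5, the person with the cedar tree must be in house 2.
Clue 6 places the baseball player in house 2.
The only sport still possible for house 4 is cricket.
Clue 2 places the rose grower in house 3.
So house 4 gets beech for tree.
The architect is narrowed to house 1 or 3; consider each.
Placing it in house 3 leads to a contradiction, so it's in house 1.
By clue 10, the badminton player is in house 1.
That leaves nurse as the profession for house 3.
The only sport still possible for house 3 is volleyball.
By clue 3, the person with the ash tree is in house 1.
The carnation grower is in house 4 (clue 4).
Clue 9: the engineer is in house 4.
That leaves writer as the profession for house 2.
House 3 tree: only spruce fits.
House 2 flower: only orchid fits.
So house 1 gets tulip for flower.
So: house 1 = architect/ash/tulip/badminton, house 2 = writer/cedar/orchid/baseball, house 3 = nurse/spruce/rose/volleyball, house 4 = engineer/beech/carnation/cricket.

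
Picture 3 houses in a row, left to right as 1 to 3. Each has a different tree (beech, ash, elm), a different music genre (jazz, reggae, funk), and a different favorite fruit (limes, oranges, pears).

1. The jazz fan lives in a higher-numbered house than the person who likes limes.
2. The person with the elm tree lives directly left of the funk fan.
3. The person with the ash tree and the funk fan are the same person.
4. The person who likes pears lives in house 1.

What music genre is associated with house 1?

reggae

The person who likes pears is in house 1 (clue 4).
House 1's music genre must be reggae (nothing else left).
So house 3 gets oranges for favorite fruit.
From clue 1, the jazz fan must be in house 3.
So house 2 gets funk for music genre.
House 2 favorite fruit: only limes fits.
From clue 2, the person with the elm tree must be in house 1.
Clue 3 places the person with the ash tree in house 2.
That leaves beech as the tree for house 3.
So: house 1 = elm/reggae/pears, house 2 = ash/funk/limes, house 3 = beech/jazz/oranges.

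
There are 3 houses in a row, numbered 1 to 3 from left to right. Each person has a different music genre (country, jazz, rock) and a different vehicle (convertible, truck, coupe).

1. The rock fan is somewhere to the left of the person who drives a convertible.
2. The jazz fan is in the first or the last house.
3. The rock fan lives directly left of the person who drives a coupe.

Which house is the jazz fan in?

House 1 vehicle: only truck fits.
The jazz fan is narrowed to house 1 or 3; consider each.
Placing it in house 1 leads to a contradiction, so it's in house 3.
The country fan is narrowed to house 1 or 2; consider each.
Placing it in house 1 leads to a contradiction, so it's in house 2.
House 1 music genre: only rock fits.
The person who drives a coupe is in house 2 (clue 3).
The only vehicle still possible for house 3 is convertible.
So: house 1 = rock/truck, house 2 = country/coupe, house 3 = jazz/convertible.

3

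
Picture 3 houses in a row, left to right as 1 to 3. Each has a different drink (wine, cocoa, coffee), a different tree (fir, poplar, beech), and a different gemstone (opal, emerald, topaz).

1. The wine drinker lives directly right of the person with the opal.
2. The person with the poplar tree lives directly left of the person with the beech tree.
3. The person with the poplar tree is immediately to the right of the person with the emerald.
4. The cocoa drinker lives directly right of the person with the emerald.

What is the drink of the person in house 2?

cocoa

By clue 3, the person with the poplar tree is in house 2.
Clue 3: the person with the emerald is in house 1.
The cocoa drinker is in house 2 (clue 4).
House 1 drink: only coffee fits.
House 3 drink: only wine fits.
The only tree still possible for house 1 is fir.
The only tree still possible for house 3 is beech.
That leaves topaz as the gemstone for house 3.
So house 2 gets opal for gemstone.
So: house 1 = coffee/fir/emerald, house 2 = cocoa/poplar/opal, house 3 = wine/beech/topaz.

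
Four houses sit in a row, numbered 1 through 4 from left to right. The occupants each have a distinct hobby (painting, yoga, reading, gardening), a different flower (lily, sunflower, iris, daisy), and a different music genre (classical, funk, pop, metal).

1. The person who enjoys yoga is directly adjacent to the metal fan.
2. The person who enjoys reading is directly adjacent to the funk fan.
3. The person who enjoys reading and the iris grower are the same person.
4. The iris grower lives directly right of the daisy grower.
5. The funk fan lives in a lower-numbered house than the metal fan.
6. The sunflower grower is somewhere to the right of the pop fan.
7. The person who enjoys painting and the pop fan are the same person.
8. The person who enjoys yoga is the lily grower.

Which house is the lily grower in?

The person who enjoys painting is narrowed to house 1 or 2 or 3; consider each.
Placing it in house 2 and house 3 leads to a contradiction, so it's in house 1.
From clue 7, the pop fan must be in house 1.
House 1 flower: only daisy fits.
Clue 4 places the iris grower in house 2.
Clue 3: the person who enjoys reading is in house 2.
From clue 2, the funk fan must be in house 3.
Clue 5: the metal fan is in house 4.
House 2's music genre must be classical (nothing else left).
Clue 1: the person who enjoys yoga is in house 3.
Clue 8: the lily grower is in house 3.
The only hobby still possible for house 4 is gardening.
House 4's flower must be sunflower (nothing else left).
So: house 1 = painting/daisy/pop, house 2 = reading/iris/classical, house 3 = yoga/lily/funk, house 4 = gardening/sunflower/metal.

3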